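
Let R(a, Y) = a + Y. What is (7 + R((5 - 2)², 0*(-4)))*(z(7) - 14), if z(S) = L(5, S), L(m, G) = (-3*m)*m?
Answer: -1424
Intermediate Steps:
L(m, G) = -3*m²
R(a, Y) = Y + a
z(S) = -75 (z(S) = -3*5² = -3*25 = -75)
(7 + R((5 - 2)², 0*(-4)))*(z(7) - 14) = (7 + (0*(-4) + (5 - 2)²))*(-75 - 14) = (7 + (0 + 3²))*(-89) = (7 + (0 + 9))*(-89) = (7 + 9)*(-89) = 16*(-89) = -1424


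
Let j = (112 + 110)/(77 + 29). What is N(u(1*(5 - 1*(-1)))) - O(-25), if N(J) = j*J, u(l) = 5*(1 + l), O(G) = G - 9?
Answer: 5687/53 ≈ 107.30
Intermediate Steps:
j = 111/53 (j = 222/106 = 222*(1/106) = 111/53 ≈ 2.0943)
O(G) = -9 + G
u(l) = 5 + 5*l
N(J) = 111*J/53
N(u(1*(5 - 1*(-1)))) - O(-25) = 111*(5 + 5*(1*(5 - 1*(-1))))/53 - (-9 - 25) = 111*(5 + 5*(1*(5 + 1)))/53 - 1*(-34) = 111*(5 + 5*(1*6))/53 + 34 = 111*(5 + 5*6)/53 + 34 = 111*(5 + 30)/53 + 34 = (111/53)*35 + 34 = 3885/53 + 34 = 5687/53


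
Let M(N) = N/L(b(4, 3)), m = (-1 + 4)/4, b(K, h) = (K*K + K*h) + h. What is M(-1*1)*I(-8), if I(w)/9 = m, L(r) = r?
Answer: -27/124 ≈ -0.21774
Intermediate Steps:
b(K, h) = h + K² + K*h (b(K, h) = (K² + K*h) + h = h + K² + K*h)
m = ¾ (m = 3*(¼) = ¾ ≈ 0.75000)
I(w) = 27/4 (I(w) = 9*(¾) = 27/4)
M(N) = N/31 (M(N) = N/(3 + 4² + 4*3) = N/(3 + 16 + 12) = N/31)
M(-1*1)*I(-8) = ((-1*1)/31)*(27/4) = ((1/31)*(-1))*(27/4) = -1/31*27/4 = -27/124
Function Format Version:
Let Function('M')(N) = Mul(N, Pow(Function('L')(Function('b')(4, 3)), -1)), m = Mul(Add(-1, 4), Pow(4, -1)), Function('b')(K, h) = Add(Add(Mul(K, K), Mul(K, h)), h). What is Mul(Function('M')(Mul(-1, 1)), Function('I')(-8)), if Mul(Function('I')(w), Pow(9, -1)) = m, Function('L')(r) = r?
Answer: Rational(-27, 124) ≈ -0.21774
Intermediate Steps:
Function('b')(K, h) = Add(h, Pow(K, 2), Mul(K, h)) (Function('b')(K, h) = Add(Add(Pow(K, 2), Mul(K, h)), h) = Add(h, Pow(K, 2), Mul(K, h)))
m = Rational(3, 4) (m = Mul(3, Rational(1, 4)) = Rational(3, 4) ≈ 0.75000)
Function('I')(w) = Rational(27, 4) (Function('I')(w) = Mul(9, Rational(3, 4)) = Rational(27, 4))
Function('M')(N) = Mul(Rational(1, 31), N) (Function('M')(N) = Mul(N, Pow(Add(3, Pow(4, 2), Mul(4, 3)), -1)) = Mul(N, Pow(Add(3, 16, 12), -1)) = Mul(N, Pow(31, -1)) = Mul(N, Rational(1, 31)) = Mul(Rational(1, 31), N))
Mul(Function('M')(Mul(-1, 1)), Function('I')(-8)) = Mul(Mul(Rational(1, 31), Mul(-1, 1)), Rational(27, 4)) = Mul(Mul(Rational(1, 31), -1), Rational(27, 4)) = Mul(Rational(-1, 31), Rational(27, 4)) = Rational(-27, 124)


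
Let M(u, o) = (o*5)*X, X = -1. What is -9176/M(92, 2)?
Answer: 4588/5 ≈ 917.60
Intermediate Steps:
M(u, o) = -5*o (M(u, o) = (o*5)*(-1) = (5*o)*(-1) = -5*o)
-9176/M(92, 2) = -9176/((-5*2)) = -9176/(-10) = -9176*(-⅒) = 4588/5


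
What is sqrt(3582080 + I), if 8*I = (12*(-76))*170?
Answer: 10*sqrt(35627) ≈ 1887.5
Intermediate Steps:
I = -19380 (I = ((12*(-76))*170)/8 = (-912*170)/8 = (1/8)*(-155040) = -19380)
sqrt(3582080 + I) = sqrt(3582080 - 19380) = sqrt(3562700) = 10*sqrt(35627)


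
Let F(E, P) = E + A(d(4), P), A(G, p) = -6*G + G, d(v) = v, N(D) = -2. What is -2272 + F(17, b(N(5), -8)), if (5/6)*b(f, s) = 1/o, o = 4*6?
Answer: -2275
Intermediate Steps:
o = 24
A(G, p) = -5*G
b(f, s) = 1/20 (b(f, s) = (6/5)/24 = (6/5)*(1/24) = 1/20)
F(E, P) = -20 + E (F(E, P) = E - 5*4 = E - 20 = -20 + E)
-2272 + F(17, b(N(5), -8)) = -2272 + (-20 + 17) = -2272 - 3 = -2275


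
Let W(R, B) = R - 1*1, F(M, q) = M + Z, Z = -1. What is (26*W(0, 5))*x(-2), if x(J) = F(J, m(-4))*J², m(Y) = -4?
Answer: 312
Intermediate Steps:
F(M, q) = -1 + M (F(M, q) = M - 1 = -1 + M)
W(R, B) = -1 + R (W(R, B) = R - 1 = -1 + R)
x(J) = J²*(-1 + J) (x(J) = (-1 + J)*J² = J²*(-1 + J))
(26*W(0, 5))*x(-2) = (26*(-1 + 0))*((-2)²*(-1 - 2)) = (26*(-1))*(4*(-3)) = -26*(-12) = 312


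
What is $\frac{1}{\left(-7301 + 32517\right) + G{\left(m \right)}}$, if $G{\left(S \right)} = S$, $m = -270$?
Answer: $\frac{1}{24946} \approx 4.0087 \cdot 10^{-5}$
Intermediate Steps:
$\frac{1}{\left(-7301 + 32517\right) + G{\left(m \right)}} = \frac{1}{\left(-7301 + 32517\right) - 270} = \frac{1}{25216 - 270} = \frac{1}{24946}$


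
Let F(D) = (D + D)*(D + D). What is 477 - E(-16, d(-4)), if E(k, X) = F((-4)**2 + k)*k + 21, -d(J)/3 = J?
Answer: 456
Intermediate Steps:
F(D) = 4*D**2 (F(D) = (2*D)*(2*D) = 4*D**2)
d(J) = -3*J
E(k, X) = 21 + 4*k*(16 + k)**2 (E(k, X) = (4*((-4)**2 + k)**2)*k + 21 = (4*(16 + k)**2)*k + 21 = 4*k*(16 + k)**2 + 21 = 21 + 4*k*(16 + k)**2)
477 - E(-16, d(-4)) = 477 - (21 + 4*(-16)*(16 - 16)**2) = 477 - (21 + 4*(-16)*0**2) = 477 - (21 + 4*(-16)*0) = 477 - (21 + 0) = 477 - 1*21 = 477 - 21 = 456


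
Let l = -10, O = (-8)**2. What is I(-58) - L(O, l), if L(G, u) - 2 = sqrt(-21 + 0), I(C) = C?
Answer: -60 - I*sqrt(21) ≈ -60.0 - 4.5826*I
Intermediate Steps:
O = 64
L(G, u) = 2 + I*sqrt(21) (L(G, u) = 2 + sqrt(-21 + 0) = 2 + sqrt(-21) = 2 + I*sqrt(21))
I(-58) - L(O, l) = -58 - (2 + I*sqrt(21)) = -58 + (-2 - I*sqrt(21)) = -60 - I*sqrt(21)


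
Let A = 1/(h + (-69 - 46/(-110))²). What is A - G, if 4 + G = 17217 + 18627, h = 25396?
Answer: -3263263679535/91050884 ≈ -35840.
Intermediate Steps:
G = 35840 (G = -4 + (17217 + 18627) = -4 + 35844 = 35840)
A = 3025/91050884 (A = 1/(25396 + (-69 - 46/(-110))²) = 1/(25396 + (-69 - 46*(-1/110))²) = 1/(25396 + (-69 + 23/55)²) = 1/(25396 + (-3772/55)²) = 1/(25396 + 14227984/3025) = 1/(91050884/3025) = 3025/91050884 ≈ 3.3223e-5)
A - G = 3025/91050884 - 1*35840 = 3025/91050884 - 35840 = -3263263679535/91050884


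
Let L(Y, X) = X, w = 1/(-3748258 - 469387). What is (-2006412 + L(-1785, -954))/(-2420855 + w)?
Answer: 4233178586535/5105153493238 ≈ 0.82920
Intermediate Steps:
w = -1/4217645 (w = 1/(-4217645) = -1/4217645 ≈ -2.3710e-7)
(-2006412 + L(-1785, -954))/(-2420855 + w) = (-2006412 - 954)/(-2420855 - 1/4217645) = -2007366/(-10210306986476/4217645) = -2007366*(-4217645/10210306986476) = 4233178586535/5105153493238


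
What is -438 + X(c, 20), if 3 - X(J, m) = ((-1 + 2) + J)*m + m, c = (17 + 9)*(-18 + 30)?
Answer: -6715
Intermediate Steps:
c = 312 (c = 26*12 = 312)
X(J, m) = 3 - m - m*(1 + J) (X(J, m) = 3 - (((-1 + 2) + J)*m + m) = 3 - ((1 + J)*m + m) = 3 - (m*(1 + J) + m) = 3 - (m + m*(1 + J)) = 3 + (-m - m*(1 + J)) = 3 - m - m*(1 + J))
-438 + X(c, 20) = -438 + (3 - 2*20 - 1*312*20) = -438 + (3 - 40 - 6240) = -438 - 6277 = -6715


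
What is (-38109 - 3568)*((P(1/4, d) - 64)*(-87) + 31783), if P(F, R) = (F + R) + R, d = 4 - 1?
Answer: -6136063033/4 ≈ -1.5340e+9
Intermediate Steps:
d = 3
P(F, R) = F + 2*R
(-38109 - 3568)*((P(1/4, d) - 64)*(-87) + 31783) = (-38109 - 3568)*(((1/4 + 2*3) - 64)*(-87) + 31783) = -41677*(((¼ + 6) - 64)*(-87) + 31783) = -41677*((25/4 - 64)*(-87) + 31783) = -41677*(-231/4*(-87) + 31783) = -41677*(20097/4 + 31783) = -41677*147229/4 = -6136063033/4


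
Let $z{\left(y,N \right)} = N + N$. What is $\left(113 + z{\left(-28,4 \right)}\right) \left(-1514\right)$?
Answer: $-183194$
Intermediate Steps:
$z{\left(y,N \right)} = 2 N$
$\left(113 + z{\left(-28,4 \right)}\right) \left(-1514\right) = \left(113 + 2 \cdot 4\right) \left(-1514\right) = \left(113 + 8\right) \left(-1514\right) = 121 \left(-1514\right) = -183194$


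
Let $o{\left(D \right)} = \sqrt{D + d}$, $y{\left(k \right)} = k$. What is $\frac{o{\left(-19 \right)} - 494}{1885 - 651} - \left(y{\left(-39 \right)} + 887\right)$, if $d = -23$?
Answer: $- \frac{523463}{617} + \frac{i \sqrt{42}}{1234} \approx -848.4 + 0.0052518 i$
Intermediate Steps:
$o{\left(D \right)} = \sqrt{-23 + D}$ ($o{\left(D \right)} = \sqrt{D - 23} = \sqrt{-23 + D}$)
$\frac{o{\left(-19 \right)} - 494}{1885 - 651} - \left(y{\left(-39 \right)} + 887\right) = \frac{\sqrt{-23 - 19} - 494}{1885 - 651} - \left(-39 + 887\right) = \frac{\sqrt{-42} - 494}{1234} - 848 = \left(i \sqrt{42} - 494\right) \frac{1}{1234} - 848 = \left(-494 + i \sqrt{42}\right) \frac{1}{1234} - 848 = \left(- \frac{247}{617} + \frac{i \sqrt{42}}{1234}\right) - 848 = - \frac{523463}{617} + \frac{i \sqrt{42}}{1234}$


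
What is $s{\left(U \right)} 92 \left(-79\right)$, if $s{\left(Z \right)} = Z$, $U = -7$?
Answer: $50876$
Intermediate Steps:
$s{\left(U \right)} 92 \left(-79\right) = \left(-7\right) 92 \left(-79\right) = \left(-644\right) \left(-79\right) = 50876$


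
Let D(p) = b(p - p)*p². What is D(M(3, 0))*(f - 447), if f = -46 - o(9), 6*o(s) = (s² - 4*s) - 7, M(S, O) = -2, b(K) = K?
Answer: 0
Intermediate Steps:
o(s) = -7/6 - 2*s/3 + s²/6 (o(s) = ((s² - 4*s) - 7)/6 = (-7 + s² - 4*s)/6 = -7/6 - 2*s/3 + s²/6)
D(p) = 0 (D(p) = (p - p)*p² = 0*p² = 0)
f = -157/3 (f = -46 - (-7/6 - ⅔*9 + (⅙)*9²) = -46 - (-7/6 - 6 + (⅙)*81) = -46 - (-7/6 - 6 + 27/2) = -46 - 1*19/3 = -46 - 19/3 = -157/3 ≈ -52.333)
D(M(3, 0))*(f - 447) = 0*(-157/3 - 447) = 0*(-1498/3) = 0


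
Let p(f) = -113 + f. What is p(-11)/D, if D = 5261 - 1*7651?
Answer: 62/1195 ≈ 0.051883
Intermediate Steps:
D = -2390 (D = 5261 - 7651 = -2390)
p(-11)/D = (-113 - 11)/(-2390) = -124*(-1/2390) = 62/1195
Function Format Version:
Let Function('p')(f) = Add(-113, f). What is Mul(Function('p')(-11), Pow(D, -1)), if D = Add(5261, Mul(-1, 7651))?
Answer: Rational(62, 1195) ≈ 0.051883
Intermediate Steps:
D = -2390 (D = Add(5261, -7651) = -2390)
Mul(Function('p')(-11), Pow(D, -1)) = Mul(Add(-113, -11), Pow(-2390, -1)) = Mul(-124, Rational(-1, 2390)) = Rational(62, 1195)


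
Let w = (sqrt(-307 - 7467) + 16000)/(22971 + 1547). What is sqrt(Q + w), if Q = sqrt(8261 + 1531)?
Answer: sqrt(392288000 + 14427175776*sqrt(17) + 318734*I*sqrt(46))/24518 ≈ 9.9803 + 0.00018016*I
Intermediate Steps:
Q = 24*sqrt(17) (Q = sqrt(9792) = 24*sqrt(17) ≈ 98.955)
w = 8000/12259 + I*sqrt(46)/1886 (w = (sqrt(-7774) + 16000)/24518 = (13*I*sqrt(46) + 16000)*(1/24518) = (16000 + 13*I*sqrt(46))*(1/24518) = 8000/12259 + I*sqrt(46)/1886 ≈ 0.65258 + 0.0035961*I)
sqrt(Q + w) = sqrt(24*sqrt(17) + (8000/12259 + I*sqrt(46)/1886)) = sqrt(8000/12259 + 24*sqrt(17) + I*sqrt(46)/1886)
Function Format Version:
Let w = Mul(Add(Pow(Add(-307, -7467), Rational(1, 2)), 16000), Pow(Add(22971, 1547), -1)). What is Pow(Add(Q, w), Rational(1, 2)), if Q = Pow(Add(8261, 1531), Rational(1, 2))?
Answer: Mul(Rational(1, 24518), Pow(Add(392288000, Mul(14427175776, Pow(17, Rational(1, 2))), Mul(318734, I, Pow(46, Rational(1, 2)))), Rational(1, 2))) ≈ Add(9.9803, Mul(0.00018016, I))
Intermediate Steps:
Q = Mul(24, Pow(17, Rational(1, 2))) (Q = Pow(9792, Rational(1, 2)) = Mul(24, Pow(17, Rational(1, 2))) ≈ 98.955)
w = Add(Rational(8000, 12259), Mul(Rational(1, 1886), I, Pow(46, Rational(1, 2)))) (w = Mul(Add(Pow(-7774, Rational(1, 2)), 16000), Pow(24518, -1)) = Mul(Add(Mul(13, I, Pow(46, Rational(1, 2))), 16000), Rational(1, 24518)) = Mul(Add(16000, Mul(13, I, Pow(46, Rational(1, 2)))), Rational(1, 24518)) = Add(Rational(8000, 12259), Mul(Rational(1, 1886), I, Pow(46, Rational(1, 2)))) ≈ Add(0.65258, Mul(0.0035961, I)))
Pow(Add(Q, w), Rational(1, 2)) = Pow(Add(Mul(24, Pow(17, Rational(1, 2))), Add(Rational(8000, 12259), Mul(Rational(1, 1886), I, Pow(46, Rational(1, 2))))), Rational(1, 2)) = Pow(Add(Rational(8000, 12259), Mul(24, Pow(17, Rational(1, 2))), Mul(Rational(1, 1886), I, Pow(46, Rational(1, 2)))), Rational(1, 2))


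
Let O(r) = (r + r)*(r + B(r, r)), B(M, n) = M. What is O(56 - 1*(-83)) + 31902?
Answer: 109186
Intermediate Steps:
O(r) = 4*r² (O(r) = (r + r)*(r + r) = (2*r)*(2*r) = 4*r²)
O(56 - 1*(-83)) + 31902 = 4*(56 - 1*(-83))² + 31902 = 4*(56 + 83)² + 31902 = 4*139² + 31902 = 4*19321 + 31902 = 77284 + 31902 = 109186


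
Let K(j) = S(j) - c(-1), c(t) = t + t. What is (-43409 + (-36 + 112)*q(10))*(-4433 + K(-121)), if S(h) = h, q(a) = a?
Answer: 194138248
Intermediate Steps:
c(t) = 2*t
K(j) = 2 + j (K(j) = j - 2*(-1) = j - 1*(-2) = j + 2 = 2 + j)
(-43409 + (-36 + 112)*q(10))*(-4433 + K(-121)) = (-43409 + (-36 + 112)*10)*(-4433 + (2 - 121)) = (-43409 + 76*10)*(-4433 - 119) = (-43409 + 760)*(-4552) = -42649*(-4552) = 194138248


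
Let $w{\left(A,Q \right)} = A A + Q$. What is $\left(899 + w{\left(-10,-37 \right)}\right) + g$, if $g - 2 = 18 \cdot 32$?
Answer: $1540$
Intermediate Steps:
$w{\left(A,Q \right)} = Q + A^{2}$ ($w{\left(A,Q \right)} = A^{2} + Q = Q + A^{2}$)
$g = 578$ ($g = 2 + 18 \cdot 32 = 2 + 576 = 578$)
$\left(899 + w{\left(-10,-37 \right)}\right) + g = \left(899 - \left(37 - \left(-10\right)^{2}\right)\right) + 578 = \left(899 + \left(-37 + 100\right)\right) + 578 = \left(899 + 63\right) + 578 = 962 + 578 = 1540$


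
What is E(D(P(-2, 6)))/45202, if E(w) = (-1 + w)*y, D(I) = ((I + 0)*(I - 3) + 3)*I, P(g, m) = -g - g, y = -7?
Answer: -189/45202 ≈ -0.0041812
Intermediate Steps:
P(g, m) = -2*g
D(I) = I*(3 + I*(-3 + I)) (D(I) = (I*(-3 + I) + 3)*I = (3 + I*(-3 + I))*I = I*(3 + I*(-3 + I)))
E(w) = 7 - 7*w (E(w) = (-1 + w)*(-7) = 7 - 7*w)
E(D(P(-2, 6)))/45202 = (7 - 7*(-2*(-2))*(3 + (-2*(-2))² - (-6)*(-2)))/45202 = (7 - 28*(3 + 4² - 3*4))*(1/45202) = (7 - 28*(3 + 16 - 12))*(1/45202) = (7 - 28*7)*(1/45202) = (7 - 7*28)*(1/45202) = (7 - 196)*(1/45202) = -189*1/45202 = -189/45202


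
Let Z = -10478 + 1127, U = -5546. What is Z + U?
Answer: -14897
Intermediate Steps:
Z = -9351
Z + U = -9351 - 5546 = -14897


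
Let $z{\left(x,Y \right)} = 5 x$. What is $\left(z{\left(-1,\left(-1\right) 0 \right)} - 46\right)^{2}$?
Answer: $2601$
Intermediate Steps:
$\left(z{\left(-1,\left(-1\right) 0 \right)} - 46\right)^{2} = \left(5 \left(-1\right) - 46\right)^{2} = \left(-5 - 46\right)^{2} = \left(-51\right)^{2} = 2601$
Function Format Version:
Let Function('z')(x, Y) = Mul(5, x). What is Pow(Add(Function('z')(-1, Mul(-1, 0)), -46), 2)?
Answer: 2601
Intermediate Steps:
Pow(Add(Function('z')(-1, Mul(-1, 0)), -46), 2) = Pow(Add(Mul(5, -1), -46), 2) = Pow(Add(-5, -46), 2) = Pow(-51, 2) = 2601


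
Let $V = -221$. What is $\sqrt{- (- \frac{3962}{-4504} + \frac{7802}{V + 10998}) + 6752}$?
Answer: $\frac{\sqrt{994035334708456417}}{12134902} \approx 82.161$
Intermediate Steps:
$\sqrt{- (- \frac{3962}{-4504} + \frac{7802}{V + 10998}) + 6752} = \sqrt{- (- \frac{3962}{-4504} + \frac{7802}{-221 + 10998}) + 6752} = \sqrt{- (\left(-3962\right) \left(- \frac{1}{4504}\right) + \frac{7802}{10777}) + 6752} = \sqrt{- (\frac{1981}{2252} + 7802 \cdot \frac{1}{10777}) + 6752} = \sqrt{- (\frac{1981}{2252} + \frac{7802}{10777}) + 6752} = \sqrt{\left(-1\right) \frac{38919341}{24269804} + 6752} = \sqrt{- \frac{38919341}{24269804} + 6752} = \sqrt{\frac{163830797267}{24269804}} = \frac{\sqrt{994035334708456417}}{12134902}$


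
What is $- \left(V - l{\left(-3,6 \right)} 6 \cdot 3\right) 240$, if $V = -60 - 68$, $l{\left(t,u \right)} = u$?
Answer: $56640$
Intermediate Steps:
$V = -128$
$- \left(V - l{\left(-3,6 \right)} 6 \cdot 3\right) 240 = - \left(-128 - 6 \cdot 6 \cdot 3\right) 240 = - \left(-128 - 36 \cdot 3\right) 240 = - \left(-128 - 108\right) 240 = - \left(-236\right) 240 = \left(-1\right) \left(-56640\right) = 56640$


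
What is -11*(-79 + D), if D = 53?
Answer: 286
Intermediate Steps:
-11*(-79 + D) = -11*(-79 + 53) = -11*(-26) = 286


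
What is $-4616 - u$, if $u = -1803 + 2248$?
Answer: $-5061$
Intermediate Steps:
$u = 445$
$-4616 - u = -4616 - 445 = -5061$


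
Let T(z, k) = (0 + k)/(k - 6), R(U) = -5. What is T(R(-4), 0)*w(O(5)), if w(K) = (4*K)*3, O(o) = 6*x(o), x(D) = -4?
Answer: 0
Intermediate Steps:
O(o) = -24 (O(o) = 6*(-4) = -24)
T(z, k) = k/(-6 + k)
w(K) = 12*K
T(R(-4), 0)*w(O(5)) = (0/(-6 + 0))*(12*(-24)) = (0/(-6))*(-288) = (0*(-1/6))*(-288) = 0*(-288) = 0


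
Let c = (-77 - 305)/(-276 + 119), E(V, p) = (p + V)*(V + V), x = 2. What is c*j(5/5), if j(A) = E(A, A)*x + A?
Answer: 3438/157 ≈ 21.898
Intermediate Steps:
E(V, p) = 2*V*(V + p) (E(V, p) = (V + p)*(2*V) = 2*V*(V + p))
c = 382/157 (c = -382/(-157) = -382*(-1/157) = 382/157 ≈ 2.4331)
j(A) = A + 8*A² (j(A) = (2*A*(A + A))*2 + A = (2*A*(2*A))*2 + A = (4*A²)*2 + A = 8*A² + A = A + 8*A²)
c*j(5/5) = 382*((5/5)*(1 + 8*(5/5)))/157 = 382*((5*(⅕))*(1 + 8*(5*(⅕))))/157 = 382*(1*(1 + 8*1))/157 = 382*(1*(1 + 8))/157 = 382*(1*9)/157 = (382/157)*9 = 3438/157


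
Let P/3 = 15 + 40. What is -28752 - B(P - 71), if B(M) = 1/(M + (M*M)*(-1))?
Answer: -251349983/8742 ≈ -28752.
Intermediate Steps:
P = 165 (P = 3*(15 + 40) = 3*55 = 165)
B(M) = 1/(M - M²) (B(M) = 1/(M + M²*(-1)) = 1/(M - M²))
-28752 - B(P - 71) = -28752 - (-1)/((165 - 71)*(-1 + (165 - 71))) = -28752 - (-1)/(94*(-1 + 94)) = -28752 - (-1)/(94*93) = -28752 - 1*(-1/8742) = -28752 + 1/8742 = -251349983/8742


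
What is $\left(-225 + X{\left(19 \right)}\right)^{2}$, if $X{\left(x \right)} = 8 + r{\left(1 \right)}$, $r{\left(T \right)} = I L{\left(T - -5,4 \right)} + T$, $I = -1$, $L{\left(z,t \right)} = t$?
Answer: $48400$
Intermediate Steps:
$r{\left(T \right)} = -4 + T$ ($r{\left(T \right)} = \left(-1\right) 4 + T = -4 + T$)
$X{\left(x \right)} = 5$ ($X{\left(x \right)} = 8 + \left(-4 + 1\right) = 8 - 3 = 5$)
$\left(-225 + X{\left(19 \right)}\right)^{2} = \left(-225 + 5\right)^{2} = \left(-220\right)^{2} = 48400$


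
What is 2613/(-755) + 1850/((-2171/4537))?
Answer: -487902121/126085 ≈ -3869.6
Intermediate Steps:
2613/(-755) + 1850/((-2171/4537)) = 2613*(-1/755) + 1850/((-2171*1/4537)) = -2613/755 + 1850/(-167/349) = -2613/755 + 1850*(-349/167) = -2613/755 - 645650/167 = -487902121/126085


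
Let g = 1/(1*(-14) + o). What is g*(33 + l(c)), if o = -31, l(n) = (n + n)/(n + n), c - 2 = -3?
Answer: -34/45 ≈ -0.75556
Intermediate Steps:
c = -1 (c = 2 - 3 = -1)
l(n) = 1 (l(n) = (2*n)/((2*n)) = (2*n)*(1/(2*n)) = 1)
g = -1/45 (g = 1/(1*(-14) - 31) = 1/(-14 - 31) = 1/(-45) = -1/45 ≈ -0.022222)
g*(33 + l(c)) = -(33 + 1)/45 = -1/45*34 = -34/45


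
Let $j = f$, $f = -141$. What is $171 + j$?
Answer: $30$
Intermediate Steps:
$j = -141$
$171 + j = 171 - 141 = 30$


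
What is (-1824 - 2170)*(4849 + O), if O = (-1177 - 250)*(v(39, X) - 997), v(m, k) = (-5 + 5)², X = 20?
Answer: -5701706592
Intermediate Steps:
v(m, k) = 0 (v(m, k) = 0² = 0)
O = 1422719 (O = (-1177 - 250)*(0 - 997) = -1427*(-997) = 1422719)
(-1824 - 2170)*(4849 + O) = (-1824 - 2170)*(4849 + 1422719) = -3994*1427568 = -5701706592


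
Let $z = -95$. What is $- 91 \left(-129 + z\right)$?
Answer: $20384$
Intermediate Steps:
$- 91 \left(-129 + z\right) = - 91 \left(-129 - 95\right) = \left(-91\right) \left(-224\right) = 20384$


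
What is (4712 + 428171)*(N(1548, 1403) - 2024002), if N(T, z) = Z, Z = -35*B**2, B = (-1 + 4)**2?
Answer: -877383281071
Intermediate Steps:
B = 9 (B = 3**2 = 9)
Z = -2835 (Z = -35*9**2 = -35*81 = -2835)
N(T, z) = -2835
(4712 + 428171)*(N(1548, 1403) - 2024002) = (4712 + 428171)*(-2835 - 2024002) = 432883*(-2026837) = -877383281071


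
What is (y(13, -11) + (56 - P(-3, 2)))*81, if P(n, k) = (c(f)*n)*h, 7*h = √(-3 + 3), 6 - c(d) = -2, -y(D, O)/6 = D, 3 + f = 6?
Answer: -1782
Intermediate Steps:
f = 3 (f = -3 + 6 = 3)
y(D, O) = -6*D
c(d) = 8 (c(d) = 6 - 1*(-2) = 6 + 2 = 8)
h = 0 (h = √(-3 + 3)/7 = √0/7 = (⅐)*0 = 0)
P(n, k) = 0 (P(n, k) = (8*n)*0 = 0)
(y(13, -11) + (56 - P(-3, 2)))*81 = (-6*13 + (56 - 1*0))*81 = (-78 + (56 + 0))*81 = (-78 + 56)*81 = -22*81 = -1782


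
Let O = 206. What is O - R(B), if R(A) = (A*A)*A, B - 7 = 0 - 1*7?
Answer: 206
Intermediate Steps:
B = 0 (B = 7 + (0 - 1*7) = 7 + (0 - 7) = 7 - 7 = 0)
R(A) = A³ (R(A) = A²*A = A³)
O - R(B) = 206 - 1*0³ = 206 - 1*0 = 206 + 0 = 206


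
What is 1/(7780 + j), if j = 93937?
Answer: 1/101717 ≈ 9.8312e-6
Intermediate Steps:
1/(7780 + j) = 1/(7780 + 93937) = 1/101717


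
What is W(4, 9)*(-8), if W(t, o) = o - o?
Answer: 0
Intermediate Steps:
W(t, o) = 0
W(4, 9)*(-8) = 0*(-8) = 0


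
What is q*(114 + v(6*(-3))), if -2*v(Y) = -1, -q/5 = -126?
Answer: 72135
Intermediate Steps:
q = 630 (q = -5*(-126) = 630)
v(Y) = ½ (v(Y) = -½*(-1) = ½)
q*(114 + v(6*(-3))) = 630*(114 + ½) = 630*(229/2) = 72135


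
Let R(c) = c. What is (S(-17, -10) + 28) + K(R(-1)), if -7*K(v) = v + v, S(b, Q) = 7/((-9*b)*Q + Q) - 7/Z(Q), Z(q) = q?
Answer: 44631/1540 ≈ 28.981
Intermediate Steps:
S(b, Q) = -7/Q + 7/(Q - 9*Q*b) (S(b, Q) = 7/((-9*b)*Q + Q) - 7/Q = 7/(-9*Q*b + Q) - 7/Q = 7/(Q - 9*Q*b) - 7/Q = -7/Q + 7/(Q - 9*Q*b))
K(v) = -2*v/7 (K(v) = -(v + v)/7 = -2*v/7)
(S(-17, -10) + 28) + K(R(-1)) = (-63*(-17)/(-10*(-1 + 9*(-17))) + 28) - 2/7*(-1) = (-63*(-17)*(-⅒)/(-1 - 153) + 28) + 2/7 = (-63*(-17)*(-⅒)/(-154) + 28) + 2/7 = (-63*(-17)*(-⅒)*(-1/154) + 28) + 2/7 = (153/220 + 28) + 2/7 = 6313/220 + 2/7 = 44631/1540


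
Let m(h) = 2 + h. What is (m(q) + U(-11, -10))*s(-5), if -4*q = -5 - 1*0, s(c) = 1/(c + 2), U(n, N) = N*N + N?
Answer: -373/12 ≈ -31.083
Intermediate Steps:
U(n, N) = N + N² (U(n, N) = N² + N = N + N²)
s(c) = 1/(2 + c)
q = 5/4 (q = -(-5 - 1*0)/4 = -(-5 + 0)/4 = -¼*(-5) = 5/4 ≈ 1.2500)
(m(q) + U(-11, -10))*s(-5) = ((2 + 5/4) - 10*(1 - 10))/(2 - 5) = (13/4 - 10*(-9))/(-3) = (13/4 + 90)*(-⅓) = (373/4)*(-⅓) = -373/12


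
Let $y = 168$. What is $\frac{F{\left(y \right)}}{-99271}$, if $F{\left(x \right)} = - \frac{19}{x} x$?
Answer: $\frac{19}{99271} \approx 0.0001914$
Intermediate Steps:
$F{\left(x \right)} = -19$
$\frac{F{\left(y \right)}}{-99271} = - \frac{19}{-99271} = \left(-19\right) \left(- \frac{1}{99271}\right) = \frac{19}{99271}$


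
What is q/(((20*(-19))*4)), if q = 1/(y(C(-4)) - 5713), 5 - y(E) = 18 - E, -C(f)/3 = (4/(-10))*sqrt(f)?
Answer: 14315/124590910688 + 3*I/62295455344 ≈ 1.149e-7 + 4.8158e-11*I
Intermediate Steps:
C(f) = 6*sqrt(f)/5 (C(f) = -3*4/(-10)*sqrt(f) = -3*4*(-1/10)*sqrt(f) = -(-6)*sqrt(f)/5 = 6*sqrt(f)/5)
y(E) = -13 + E (y(E) = 5 - (18 - E) = 5 + (-18 + E) = -13 + E)
q = 25*(-5726 - 12*I/5)/819677044 (q = 1/((-13 + 6*sqrt(-4)/5) - 5713) = 1/((-13 + 6*(2*I)/5) - 5713) = 1/((-13 + 12*I/5) - 5713) = 1/(-5726 + 12*I/5) = 25*(-5726 - 12*I/5)/819677044 ≈ -0.00017464 - 7.32e-8*I)
q/(((20*(-19))*4)) = (-71575/409838522 - 15*I/204919261)/(((20*(-19))*4)) = (-71575/409838522 - 15*I/204919261)/((-380*4)) = (-71575/409838522 - 15*I/204919261)/(-1520) = (-71575/409838522 - 15*I/204919261)*(-1/1520) = 14315/124590910688 + 3*I/62295455344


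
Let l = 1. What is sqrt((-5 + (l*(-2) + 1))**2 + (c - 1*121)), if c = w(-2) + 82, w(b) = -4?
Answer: I*sqrt(7) ≈ 2.6458*I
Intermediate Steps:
c = 78 (c = -4 + 82 = 78)
sqrt((-5 + (l*(-2) + 1))**2 + (c - 1*121)) = sqrt((-5 + (1*(-2) + 1))**2 + (78 - 1*121)) = sqrt((-5 + (-2 + 1))**2 + (78 - 121)) = sqrt((-5 - 1)**2 - 43) = sqrt((-6)**2 - 43) = sqrt(36 - 43) = sqrt(-7) = I*sqrt(7)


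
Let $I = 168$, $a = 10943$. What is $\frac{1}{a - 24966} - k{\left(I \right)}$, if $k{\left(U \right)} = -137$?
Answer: $\frac{1921150}{14023} \approx 137.0$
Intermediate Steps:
$\frac{1}{a - 24966} - k{\left(I \right)} = \frac{1}{10943 - 24966} - -137 = \frac{1}{-14023} + 137 = - \frac{1}{14023} + 137 = \frac{1921150}{14023}$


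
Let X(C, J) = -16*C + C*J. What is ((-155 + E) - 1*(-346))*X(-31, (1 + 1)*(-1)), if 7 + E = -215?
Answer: -17298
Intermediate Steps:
E = -222 (E = -7 - 215 = -222)
((-155 + E) - 1*(-346))*X(-31, (1 + 1)*(-1)) = ((-155 - 222) - 1*(-346))*(-31*(-16 + (1 + 1)*(-1))) = (-377 + 346)*(-31*(-16 + 2*(-1))) = -(-961)*(-16 - 2) = -(-961)*(-18) = -31*558 = -17298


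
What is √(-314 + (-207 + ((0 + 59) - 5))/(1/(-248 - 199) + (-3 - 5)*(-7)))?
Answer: 25*I*√317518235/25031 ≈ 17.797*I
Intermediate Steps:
√(-314 + (-207 + ((0 + 59) - 5))/(1/(-248 - 199) + (-3 - 5)*(-7))) = √(-314 + (-207 + (59 - 5))/(1/(-447) - 8*(-7))) = √(-314 + (-207 + 54)/(-1/447 + 56)) = √(-314 - 153/25031/447) = √(-314 - 153*447/25031) = √(-314 - 68391/25031) = √(-7928125/25031) = 25*I*√317518235/25031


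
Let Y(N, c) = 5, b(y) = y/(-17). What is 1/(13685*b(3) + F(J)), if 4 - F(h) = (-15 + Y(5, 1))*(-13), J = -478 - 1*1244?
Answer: -1/2541 ≈ -0.00039355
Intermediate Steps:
b(y) = -y/17 (b(y) = y*(-1/17) = -y/17)
J = -1722 (J = -478 - 1244 = -1722)
F(h) = -126 (F(h) = 4 - (-15 + 5)*(-13) = 4 - (-10)*(-13) = 4 - 1*130 = 4 - 130 = -126)
1/(13685*b(3) + F(J)) = 1/(13685*(-1/17*3) - 126) = 1/(13685*(-3/17) - 126) = 1/(-2415 - 126) = 1/(-2541) = -1/2541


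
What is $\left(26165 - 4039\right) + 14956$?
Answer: $37082$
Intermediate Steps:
$\left(26165 - 4039\right) + 14956 = 22126 + 14956 = 37082$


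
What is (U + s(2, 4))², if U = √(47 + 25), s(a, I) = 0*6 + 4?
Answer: 88 + 48*√2 ≈ 155.88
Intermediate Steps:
s(a, I) = 4 (s(a, I) = 0 + 4 = 4)
U = 6*√2 (U = √72 = 6*√2 ≈ 8.4853)
(U + s(2, 4))² = (6*√2 + 4)² = (4 + 6*√2)²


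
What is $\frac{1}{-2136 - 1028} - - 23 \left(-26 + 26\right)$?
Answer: $- \frac{1}{3164} \approx -0.00031606$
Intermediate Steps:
$\frac{1}{-2136 - 1028} - - 23 \left(-26 + 26\right) = \frac{1}{-2136 - 1028} - \left(-23\right) 0 = \frac{1}{-3164} - 0 = - \frac{1}{3164} + 0 = - \frac{1}{3164}$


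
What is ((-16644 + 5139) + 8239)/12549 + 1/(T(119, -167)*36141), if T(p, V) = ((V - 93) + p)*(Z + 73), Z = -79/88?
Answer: -748941638402/2877669480105 ≈ -0.26026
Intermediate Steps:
Z = -79/88 (Z = -79*1/88 = -79/88 ≈ -0.89773)
T(p, V) = -590085/88 + 6345*V/88 + 6345*p/88 (T(p, V) = ((V - 93) + p)*(-79/88 + 73) = ((-93 + V) + p)*(6345/88) = (-93 + V + p)*(6345/88) = -590085/88 + 6345*V/88 + 6345*p/88)
((-16644 + 5139) + 8239)/12549 + 1/(T(119, -167)*36141) = ((-16644 + 5139) + 8239)/12549 + 1/((-590085/88 + (6345/88)*(-167) + (6345/88)*119)*36141) = (-11505 + 8239)*(1/12549) + (1/36141)/(-590085/88 - 1059615/88 + 755055/88) = -3266*1/12549 + (1/36141)/(-894645/88) = -3266/12549 - 88/894645*1/36141 = -3266/12549 - 88/32333364945 = -748941638402/2877669480105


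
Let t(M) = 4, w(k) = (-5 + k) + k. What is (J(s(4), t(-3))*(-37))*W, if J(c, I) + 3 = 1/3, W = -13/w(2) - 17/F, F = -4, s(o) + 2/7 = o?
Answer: 1702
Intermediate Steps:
w(k) = -5 + 2*k
s(o) = -2/7 + o
W = 69/4 (W = -13/(-5 + 2*2) - 17/(-4) = -13/(-5 + 4) - 17*(-¼) = -13/(-1) + 17/4 = -13*(-1) + 17/4 = 13 + 17/4 = 69/4 ≈ 17.250)
J(c, I) = -8/3 (J(c, I) = -3 + 1/3 = -3 + ⅓ = -8/3)
(J(s(4), t(-3))*(-37))*W = -8/3*(-37)*(69/4) = (296/3)*(69/4) = 1702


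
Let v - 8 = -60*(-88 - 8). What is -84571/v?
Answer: -84571/5768 ≈ -14.662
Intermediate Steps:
v = 5768 (v = 8 - 60*(-88 - 8) = 8 - 60*(-96) = 8 + 5760 = 5768)
-84571/v = -84571/5768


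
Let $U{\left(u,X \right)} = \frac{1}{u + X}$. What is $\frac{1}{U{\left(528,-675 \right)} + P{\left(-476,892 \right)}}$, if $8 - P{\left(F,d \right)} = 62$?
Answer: $- \frac{147}{7939} \approx -0.018516$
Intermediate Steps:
$P{\left(F,d \right)} = -54$ ($P{\left(F,d \right)} = 8 - 62 = -54$)
$U{\left(u,X \right)} = \frac{1}{X + u}$
$\frac{1}{U{\left(528,-675 \right)} + P{\left(-476,892 \right)}} = \frac{1}{\frac{1}{-675 + 528} - 54} = \frac{1}{\frac{1}{-147} - 54} = \frac{1}{- \frac{1}{147} - 54} = \frac{1}{- \frac{7939}{147}} = - \frac{147}{7939}$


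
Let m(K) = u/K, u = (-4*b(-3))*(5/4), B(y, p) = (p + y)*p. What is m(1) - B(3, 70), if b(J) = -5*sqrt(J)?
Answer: -5110 + 25*I*sqrt(3) ≈ -5110.0 + 43.301*I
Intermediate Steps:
B(y, p) = p*(p + y)
u = 25*I*sqrt(3) (u = (-(-20)*sqrt(-3))*(5/4) = (-(-20)*I*sqrt(3))*(5*(1/4)) = -(-20)*I*sqrt(3)*(5/4) = (20*I*sqrt(3))*(5/4) = 25*I*sqrt(3) ≈ 43.301*I)
m(K) = 25*I*sqrt(3)/K (m(K) = (25*I*sqrt(3))/K = 25*I*sqrt(3)/K)
m(1) - B(3, 70) = 25*I*sqrt(3)/1 - 70*(70 + 3) = 25*I*sqrt(3)*1 - 70*73 = 25*I*sqrt(3) - 1*5110 = 25*I*sqrt(3) - 5110 = -5110 + 25*I*sqrt(3)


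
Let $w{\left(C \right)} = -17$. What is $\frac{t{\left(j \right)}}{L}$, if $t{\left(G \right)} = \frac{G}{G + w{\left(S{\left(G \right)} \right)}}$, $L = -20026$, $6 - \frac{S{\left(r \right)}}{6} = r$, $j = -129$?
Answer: $- \frac{129}{2923796} \approx -4.4121 \cdot 10^{-5}$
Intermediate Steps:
$S{\left(r \right)} = 36 - 6 r$
$t{\left(G \right)} = \frac{G}{-17 + G}$ ($t{\left(G \right)} = \frac{G}{G - 17} = \frac{G}{-17 + G}$)
$\frac{t{\left(j \right)}}{L} = \frac{\left(-129\right) \frac{1}{-17 - 129}}{-20026} = - \frac{129}{-146} \left(- \frac{1}{20026}\right) = \left(-129\right) \left(- \frac{1}{146}\right) \left(- \frac{1}{20026}\right) = \frac{129}{146} \left(- \frac{1}{20026}\right) = - \frac{129}{2923796}$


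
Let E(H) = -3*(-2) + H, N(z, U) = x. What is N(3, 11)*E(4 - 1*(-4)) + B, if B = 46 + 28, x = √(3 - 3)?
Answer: 74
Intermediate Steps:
x = 0 (x = √0 = 0)
N(z, U) = 0
E(H) = 6 + H
B = 74
N(3, 11)*E(4 - 1*(-4)) + B = 0*(6 + (4 - 1*(-4))) + 74 = 0*(6 + (4 + 4)) + 74 = 0*(6 + 8) + 74 = 0*14 + 74 = 0 + 74 = 74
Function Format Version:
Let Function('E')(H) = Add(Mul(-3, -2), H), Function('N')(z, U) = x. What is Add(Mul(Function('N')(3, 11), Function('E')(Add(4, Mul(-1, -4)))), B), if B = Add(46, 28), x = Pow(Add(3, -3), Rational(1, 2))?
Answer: 74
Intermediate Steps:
x = 0 (x = Pow(0, Rational(1, 2)) = 0)
Function('N')(z, U) = 0
Function('E')(H) = Add(6, H)
B = 74
Add(Mul(Function('N')(3, 11), Function('E')(Add(4, Mul(-1, -4)))), B) = Add(Mul(0, Add(6, Add(4, Mul(-1, -4)))), 74) = Add(Mul(0, Add(6, Add(4, 4))), 74) = Add(Mul(0, Add(6, 8)), 74) = Add(Mul(0, 14), 74) = Add(0, 74) = 74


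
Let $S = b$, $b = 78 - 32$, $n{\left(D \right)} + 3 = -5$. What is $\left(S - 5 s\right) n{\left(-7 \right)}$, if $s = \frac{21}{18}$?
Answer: $- \frac{964}{3} \approx -321.33$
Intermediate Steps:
$n{\left(D \right)} = -8$ ($n{\left(D \right)} = -3 - 5 = -8$)
$b = 46$ ($b = 78 - 32 = 46$)
$s = \frac{7}{6}$ ($s = 21 \cdot \frac{1}{18} = \frac{7}{6} \approx 1.1667$)
$S = 46$
$\left(S - 5 s\right) n{\left(-7 \right)} = \left(46 - \frac{35}{6}\right) \left(-8\right) = \frac{241}{6} \left(-8\right) = - \frac{964}{3}$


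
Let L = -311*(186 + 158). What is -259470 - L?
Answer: -152486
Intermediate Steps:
L = -106984 (L = -311*344 = -106984)
-259470 - L = -259470 - 1*(-106984) = -259470 + 106984 = -152486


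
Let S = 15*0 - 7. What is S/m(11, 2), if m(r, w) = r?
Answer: -7/11 ≈ -0.63636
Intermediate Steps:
S = -7 (S = 0 - 7 = -7)
S/m(11, 2) = -7/11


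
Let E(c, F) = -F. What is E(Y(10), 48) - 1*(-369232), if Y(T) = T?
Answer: 369184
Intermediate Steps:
E(Y(10), 48) - 1*(-369232) = -1*48 - 1*(-369232) = -48 + 369232 = 369184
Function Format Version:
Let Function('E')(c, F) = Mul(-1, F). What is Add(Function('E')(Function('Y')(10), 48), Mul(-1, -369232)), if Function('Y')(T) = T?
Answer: 369184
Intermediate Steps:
Add(Function('E')(Function('Y')(10), 48), Mul(-1, -369232)) = Add(Mul(-1, 48), Mul(-1, -369232)) = Add(-48, 369232) = 369184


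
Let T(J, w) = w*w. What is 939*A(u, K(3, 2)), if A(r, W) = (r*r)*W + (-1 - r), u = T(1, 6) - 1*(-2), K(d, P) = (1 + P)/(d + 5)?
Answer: 943695/2 ≈ 4.7185e+5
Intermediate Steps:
T(J, w) = w²
K(d, P) = (1 + P)/(5 + d)
u = 38 (u = 6² - 1*(-2) = 36 + 2 = 38)
A(r, W) = -1 - r + W*r² (A(r, W) = r²*W + (-1 - r) = W*r² + (-1 - r) = -1 - r + W*r²)
939*A(u, K(3, 2)) = 939*(-1 - 1*38 + ((1 + 2)/(5 + 3))*38²) = 939*(-1 - 38 + (3/8)*1444) = 939*(-1 - 38 + 1083/2) = 939*(1005/2) = 943695/2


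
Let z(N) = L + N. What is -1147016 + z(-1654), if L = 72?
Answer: -1148598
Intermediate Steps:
z(N) = 72 + N
-1147016 + z(-1654) = -1147016 + (72 - 1654) = -1147016 - 1582 = -1148598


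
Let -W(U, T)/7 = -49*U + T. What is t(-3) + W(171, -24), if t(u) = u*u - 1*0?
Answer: 58830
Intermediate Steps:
W(U, T) = -7*T + 343*U (W(U, T) = -7*(-49*U + T) = -7*(T - 49*U) = -7*T + 343*U)
t(u) = u**2 (t(u) = u**2 + 0 = u**2)
t(-3) + W(171, -24) = (-3)**2 + (-7*(-24) + 343*171) = 9 + (168 + 58653) = 9 + 58821 = 58830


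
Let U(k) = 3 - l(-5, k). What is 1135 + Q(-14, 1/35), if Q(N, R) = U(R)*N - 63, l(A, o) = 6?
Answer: 1114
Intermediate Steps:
U(k) = -3 (U(k) = 3 - 1*6 = 3 - 6 = -3)
Q(N, R) = -63 - 3*N (Q(N, R) = -3*N - 63 = -63 - 3*N)
1135 + Q(-14, 1/35) = 1135 + (-63 - 3*(-14)) = 1135 + (-63 + 42) = 1135 - 21 = 1114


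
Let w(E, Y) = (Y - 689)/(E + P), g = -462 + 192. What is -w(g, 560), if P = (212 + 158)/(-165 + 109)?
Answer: -3612/7745 ≈ -0.46637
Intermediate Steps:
P = -185/28 (P = 370/(-56) = 370*(-1/56) = -185/28 ≈ -6.6071)
g = -270
w(E, Y) = (-689 + Y)/(-185/28 + E) (w(E, Y) = (Y - 689)/(E - 185/28) = (-689 + Y)/(-185/28 + E))
-w(g, 560) = -28*(-689 + 560)/(-185 + 28*(-270)) = -28*(-129)/(-185 - 7560) = -28*(-129)/(-7745) = -28*(-1)*(-129)/7745 = -1*3612/7745 = -3612/7745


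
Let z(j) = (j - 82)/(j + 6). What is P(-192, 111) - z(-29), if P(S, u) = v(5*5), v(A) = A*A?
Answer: 14264/23 ≈ 620.17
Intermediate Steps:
v(A) = A²
P(S, u) = 625 (P(S, u) = (5*5)² = 25² = 625)
z(j) = (-82 + j)/(6 + j)
P(-192, 111) - z(-29) = 625 - (-82 - 29)/(6 - 29) = 625 - (-111)/(-23) = 625 - (-1)*(-111)/23 = 625 - 1*111/23 = 625 - 111/23 = 14264/23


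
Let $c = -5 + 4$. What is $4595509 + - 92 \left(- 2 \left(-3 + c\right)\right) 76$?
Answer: $4539573$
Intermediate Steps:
$c = -1$
$4595509 + - 92 \left(- 2 \left(-3 + c\right)\right) 76 = 4595509 + - 92 \left(- 2 \left(-3 - 1\right)\right) 76 = 4595509 + - 92 \left(\left(-2\right) \left(-4\right)\right) 76 = 4595509 + \left(-92\right) 8 \cdot 76 = 4595509 - 55936 = 4539573$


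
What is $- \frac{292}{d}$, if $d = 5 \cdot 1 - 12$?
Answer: $\frac{292}{7} \approx 41.714$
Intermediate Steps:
$d = -7$ ($d = 5 - 12 = -7$)
$- \frac{292}{d} = - \frac{292}{-7} = \left(-292\right) \left(- \frac{1}{7}\right) = \frac{292}{7}$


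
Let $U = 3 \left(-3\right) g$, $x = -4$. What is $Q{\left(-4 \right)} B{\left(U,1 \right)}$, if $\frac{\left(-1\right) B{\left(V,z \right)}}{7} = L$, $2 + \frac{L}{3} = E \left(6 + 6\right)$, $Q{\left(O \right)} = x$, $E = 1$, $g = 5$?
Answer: $840$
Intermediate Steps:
$Q{\left(O \right)} = -4$
$U = -45$ ($U = 3 \left(-3\right) 5 = \left(-9\right) 5 = -45$)
$L = 30$ ($L = -6 + 3 \cdot 1 \left(6 + 6\right) = -6 + 3 \cdot 1 \cdot 12 = -6 + 3 \cdot 12 = -6 + 36 = 30$)
$B{\left(V,z \right)} = -210$ ($B{\left(V,z \right)} = \left(-7\right) 30 = -210$)
$Q{\left(-4 \right)} B{\left(U,1 \right)} = \left(-4\right) \left(-210\right) = 840$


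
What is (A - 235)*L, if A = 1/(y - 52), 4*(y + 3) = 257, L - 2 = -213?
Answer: 1833801/37 ≈ 49562.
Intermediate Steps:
L = -211 (L = 2 - 213 = -211)
y = 245/4 (y = -3 + (¼)*257 = -3 + 257/4 = 245/4 ≈ 61.250)
A = 4/37 (A = 1/(245/4 - 52) = 1/(37/4) = 4/37 ≈ 0.10811)
(A - 235)*L = (4/37 - 235)*(-211) = -8691/37*(-211) = 1833801/37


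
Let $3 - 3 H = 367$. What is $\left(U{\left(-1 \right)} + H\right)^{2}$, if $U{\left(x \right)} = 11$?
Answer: $\frac{109561}{9} \approx 12173.0$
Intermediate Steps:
$H = - \frac{364}{3}$ ($H = 1 - \frac{367}{3} = - \frac{364}{3} \approx -121.33$)
$\left(U{\left(-1 \right)} + H\right)^{2} = \left(11 - \frac{364}{3}\right)^{2} = \left(- \frac{331}{3}\right)^{2} = \frac{109561}{9}$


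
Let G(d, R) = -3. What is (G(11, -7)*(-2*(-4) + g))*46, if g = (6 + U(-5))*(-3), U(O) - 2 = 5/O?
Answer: 1794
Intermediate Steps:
U(O) = 2 + 5/O
g = -21 (g = (6 + (2 + 5/(-5)))*(-3) = (6 + (2 + 5*(-⅕)))*(-3) = (6 + (2 - 1))*(-3) = (6 + 1)*(-3) = 7*(-3) = -21)
(G(11, -7)*(-2*(-4) + g))*46 = -3*(-2*(-4) - 21)*46 = -3*(8 - 21)*46 = -3*(-13)*46 = 39*46 = 1794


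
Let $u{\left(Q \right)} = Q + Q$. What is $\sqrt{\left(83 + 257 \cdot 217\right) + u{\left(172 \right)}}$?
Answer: $6 \sqrt{1561} \approx 237.06$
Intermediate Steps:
$u{\left(Q \right)} = 2 Q$
$\sqrt{\left(83 + 257 \cdot 217\right) + u{\left(172 \right)}} = \sqrt{\left(83 + 257 \cdot 217\right) + 2 \cdot 172} = \sqrt{\left(83 + 55769\right) + 344} = \sqrt{55852 + 344} = \sqrt{56196} = 6 \sqrt{1561}$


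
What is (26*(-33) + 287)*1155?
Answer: -659505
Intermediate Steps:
(26*(-33) + 287)*1155 = (-858 + 287)*1155 = -571*1155 = -659505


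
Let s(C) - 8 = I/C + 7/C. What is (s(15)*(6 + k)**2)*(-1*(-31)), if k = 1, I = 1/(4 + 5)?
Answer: 1737736/135 ≈ 12872.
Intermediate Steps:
I = 1/9 ≈ 0.11111
s(C) = 8 + 64/(9*C) (s(C) = 8 + (1/(9*C) + 7/C) = 8 + 64/(9*C))
(s(15)*(6 + k)**2)*(-1*(-31)) = ((8 + (64/9)/15)*(6 + 1)**2)*(-1*(-31)) = ((8 + (64/9)*(1/15))*7**2)*31 = ((8 + 64/135)*49)*31 = ((1144/135)*49)*31 = (56056/135)*31 = 1737736/135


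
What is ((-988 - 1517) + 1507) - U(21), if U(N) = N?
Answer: -1019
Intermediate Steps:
((-988 - 1517) + 1507) - U(21) = ((-988 - 1517) + 1507) - 1*21 = (-2505 + 1507) - 21 = -998 - 21 = -1019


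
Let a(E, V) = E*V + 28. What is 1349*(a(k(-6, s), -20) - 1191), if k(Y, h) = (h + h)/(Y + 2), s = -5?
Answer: -1636337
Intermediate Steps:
k(Y, h) = 2*h/(2 + Y) (k(Y, h) = (2*h)/(2 + Y) = 2*h/(2 + Y))
a(E, V) = 28 + E*V
1349*(a(k(-6, s), -20) - 1191) = 1349*((28 + (2*(-5)/(2 - 6))*(-20)) - 1191) = 1349*((28 + (2*(-5)/(-4))*(-20)) - 1191) = 1349*((28 + (2*(-5)*(-1/4))*(-20)) - 1191) = 1349*((28 + (5/2)*(-20)) - 1191) = 1349*((28 - 50) - 1191) = 1349*(-22 - 1191) = 1349*(-1213) = -1636337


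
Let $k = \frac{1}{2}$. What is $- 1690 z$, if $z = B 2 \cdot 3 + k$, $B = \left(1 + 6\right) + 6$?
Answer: $-132665$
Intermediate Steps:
$B = 13$ ($B = 7 + 6 = 13$)
$k = \frac{1}{2} \approx 0.5$
$z = \frac{157}{2}$ ($z = 13 \cdot 2 \cdot 3 + \frac{1}{2} = 26 \cdot 3 + \frac{1}{2} = 78 + \frac{1}{2} = \frac{157}{2} \approx 78.5$)
$- 1690 z = \left(-1690\right) \frac{157}{2} = -132665$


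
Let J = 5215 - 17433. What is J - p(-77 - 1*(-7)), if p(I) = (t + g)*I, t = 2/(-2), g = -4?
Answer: -12568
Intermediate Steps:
t = -1 (t = 2*(-½) = -1)
J = -12218
p(I) = -5*I (p(I) = (-1 - 4)*I = -5*I)
J - p(-77 - 1*(-7)) = -12218 - (-5)*(-77 - 1*(-7)) = -12218 - (-5)*(-77 + 7) = -12218 - (-5)*(-70) = -12218 - 1*350 = -12218 - 350 = -12568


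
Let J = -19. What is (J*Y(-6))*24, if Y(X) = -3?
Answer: 1368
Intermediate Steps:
(J*Y(-6))*24 = -19*(-3)*24 = 57*24 = 1368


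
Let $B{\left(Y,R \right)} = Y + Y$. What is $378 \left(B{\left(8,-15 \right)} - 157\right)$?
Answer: $-53298$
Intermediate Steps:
$B{\left(Y,R \right)} = 2 Y$
$378 \left(B{\left(8,-15 \right)} - 157\right) = 378 \left(2 \cdot 8 - 157\right) = 378 \left(16 - 157\right) = 378 \left(-141\right) = -53298$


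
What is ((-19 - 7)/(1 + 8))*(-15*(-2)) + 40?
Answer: -140/3 ≈ -46.667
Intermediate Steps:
((-19 - 7)/(1 + 8))*(-15*(-2)) + 40 = -26/9*30 + 40 = -260/3 + 40 = -140/3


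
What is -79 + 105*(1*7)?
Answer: 656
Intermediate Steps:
-79 + 105*(1*7) = -79 + 105*7 = -79 + 735 = 656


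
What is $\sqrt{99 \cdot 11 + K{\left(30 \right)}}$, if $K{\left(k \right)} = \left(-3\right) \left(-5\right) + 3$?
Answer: $3 \sqrt{123} \approx 33.272$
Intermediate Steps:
$K{\left(k \right)} = 18$ ($K{\left(k \right)} = 15 + 3 = 18$)
$\sqrt{99 \cdot 11 + K{\left(30 \right)}} = \sqrt{99 \cdot 11 + 18} = \sqrt{1089 + 18} = \sqrt{1107} = 3 \sqrt{123}$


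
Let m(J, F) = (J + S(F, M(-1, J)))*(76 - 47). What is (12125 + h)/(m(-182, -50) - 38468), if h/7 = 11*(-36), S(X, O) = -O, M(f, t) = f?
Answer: -9353/43717 ≈ -0.21394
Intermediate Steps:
h = -2772 (h = 7*(11*(-36)) = 7*(-396) = -2772)
m(J, F) = 29 + 29*J (m(J, F) = (J - 1*(-1))*(76 - 47) = (J + 1)*29 = (1 + J)*29 = 29 + 29*J)
(12125 + h)/(m(-182, -50) - 38468) = (12125 - 2772)/((29 + 29*(-182)) - 38468) = 9353/((29 - 5278) - 38468) = 9353/(-5249 - 38468) = 9353/(-43717) = 9353*(-1/43717) = -9353/43717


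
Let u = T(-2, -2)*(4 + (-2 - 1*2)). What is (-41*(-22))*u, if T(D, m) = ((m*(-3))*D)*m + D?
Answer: 0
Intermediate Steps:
T(D, m) = D - 3*D*m² (T(D, m) = ((-3*m)*D)*m + D = (-3*D*m)*m + D = -3*D*m² + D = D - 3*D*m²)
u = 0 (u = (-2*(1 - 3*(-2)²))*(4 + (-2 - 1*2)) = (-2*(1 - 3*4))*(4 + (-2 - 2)) = (-2*(1 - 12))*(4 - 4) = -2*(-11)*0 = 22*0 = 0)
(-41*(-22))*u = -41*(-22)*0 = 902*0 = 0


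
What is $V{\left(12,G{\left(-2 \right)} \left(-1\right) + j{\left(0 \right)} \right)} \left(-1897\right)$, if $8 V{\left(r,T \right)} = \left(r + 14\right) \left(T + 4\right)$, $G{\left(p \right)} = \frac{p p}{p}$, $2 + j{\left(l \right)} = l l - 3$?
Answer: $- \frac{24661}{4} \approx -6165.3$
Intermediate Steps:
$j{\left(l \right)} = -5 + l^{2}$ ($j{\left(l \right)} = -2 + \left(l l - 3\right) = -2 + \left(l^{2} - 3\right) = -2 + \left(-3 + l^{2}\right) = -5 + l^{2}$)
$G{\left(p \right)} = p$ ($G{\left(p \right)} = \frac{p^{2}}{p} = p$)
$V{\left(r,T \right)} = \frac{\left(4 + T\right) \left(14 + r\right)}{8}$ ($V{\left(r,T \right)} = \frac{\left(r + 14\right) \left(T + 4\right)}{8} = \frac{\left(14 + r\right) \left(4 + T\right)}{8} = \frac{\left(4 + T\right) \left(14 + r\right)}{8}$)
$V{\left(12,G{\left(-2 \right)} \left(-1\right) + j{\left(0 \right)} \right)} \left(-1897\right) = \left(7 + \frac{1}{2} \cdot 12 + \frac{7 \left(\left(-2\right) \left(-1\right) - \left(5 - 0^{2}\right)\right)}{4} + \frac{1}{8} \left(\left(-2\right) \left(-1\right) - \left(5 - 0^{2}\right)\right) 12\right) \left(-1897\right) = \left(7 + 6 + \frac{7 \left(2 + \left(-5 + 0\right)\right)}{4} + \frac{1}{8} \left(2 + \left(-5 + 0\right)\right) 12\right) \left(-1897\right) = \left(7 + 6 + \frac{7 \left(2 - 5\right)}{4} + \frac{1}{8} \left(2 - 5\right) 12\right) \left(-1897\right) = \left(7 + 6 + \frac{7}{4} \left(-3\right) + \frac{1}{8} \left(-3\right) 12\right) \left(-1897\right) = \left(7 + 6 - \frac{21}{4} - \frac{9}{2}\right) \left(-1897\right) = \frac{13}{4} \left(-1897\right) = - \frac{24661}{4}$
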